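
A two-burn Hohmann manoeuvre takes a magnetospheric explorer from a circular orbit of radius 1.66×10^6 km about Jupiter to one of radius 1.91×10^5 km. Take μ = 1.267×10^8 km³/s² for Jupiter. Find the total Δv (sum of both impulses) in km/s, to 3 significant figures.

Transfer-ellipse semi-major axis a_t = (r₁ + r₂)/2 = (1.660×10^6 + 1.910×10^5)/2 = 9.255×10^5 km.
Circular speed at r₁: v₁ = √(μ/r₁) = √(1.267×10^8/1.660×10^6) = 8.7364 km/s.
Transfer-orbit speed at r₁ (vis-viva equation): v_a = √[μ(2/r₁ − 1/a_t)] = 3.9688 km/s.
First burn Δv₁ = |v_a − v₁| = 4.768 km/s.
At r₂, v₂ = √(μ/r₂) = 25.756 km/s.
Transfer-orbit speed at r₂: v_p = √[μ(2/r₂ − 1/a_t)] = 34.494 km/s.
Second burn Δv₂ = |v₂ − v_p| = 8.738 km/s.
Δv = Δv₁ + Δv₂ = 4.768 + 8.738 = 13.51 km/s.

Δv = 13.5 km/s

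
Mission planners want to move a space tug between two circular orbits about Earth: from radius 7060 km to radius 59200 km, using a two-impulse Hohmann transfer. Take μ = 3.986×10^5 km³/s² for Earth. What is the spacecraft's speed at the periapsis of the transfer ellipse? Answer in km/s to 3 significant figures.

Transfer-ellipse semi-major axis a_t = (r₁ + r₂)/2 = (7060 + 59200)/2 = 33130 km.
At periapsis, r = 7060 km.
Applying v² = μ(2/r − 1/a_t): v = 10.04 km/s.

v = 10.0 km/s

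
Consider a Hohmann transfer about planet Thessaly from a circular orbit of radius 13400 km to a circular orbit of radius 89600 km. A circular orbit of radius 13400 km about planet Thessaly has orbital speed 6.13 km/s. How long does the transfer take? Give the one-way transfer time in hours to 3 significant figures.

t = 14.4 hours

From the circular-orbit relation v² = μ/r at r = 13400 km: μ = v²r = (6.13)² × 13400 = 5.03530×10^5 km³/s².
Transfer-ellipse semi-major axis a_t = (r₁ + r₂)/2 = (13400 + 89600)/2 = 51500 km.
By Kepler's third law the transfer-orbit period is T = 2π√(a_t³/μ), so t = T/2 = 51740 s.
Converting: 51740 s ÷ 3600 s/hour = 14.4 hours.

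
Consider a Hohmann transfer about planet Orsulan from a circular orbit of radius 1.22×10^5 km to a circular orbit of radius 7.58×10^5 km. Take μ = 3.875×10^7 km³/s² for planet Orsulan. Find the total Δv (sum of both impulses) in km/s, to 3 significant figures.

Semi-major axis of the transfer orbit: a_t = (1.220×10^5 + 7.580×10^5)/2 = 4.400×10^5 km.
At r₁ the circular-orbit speed is v₁ = √(μ/r₁) = 17.82 km/s.
Transfer-orbit speed at r₁ (vis-viva equation): v_p = √[μ(2/r₁ − 1/a_t)] = 23.39 km/s.
First burn Δv₁ = |v_p − v₁| = 5.570 km/s.
Circular speed at r₂: v₂ = √(μ/r₂) = 7.150 km/s.
Transfer-orbit speed at r₂: v_a = √[μ(2/r₂ − 1/a_t)] = 3.765 km/s.
Second burn Δv₂ = |v₂ − v_a| = 3.385 km/s.
Total Δv = Δv₁ + Δv₂ = 8.955 km/s.

Δv = 8.95 km/s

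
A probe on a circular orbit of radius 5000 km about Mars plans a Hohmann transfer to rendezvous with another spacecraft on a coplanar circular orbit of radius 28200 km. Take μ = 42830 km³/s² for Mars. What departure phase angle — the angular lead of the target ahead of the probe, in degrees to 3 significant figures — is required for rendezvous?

φ = 98.7°

Transfer-ellipse semi-major axis a_t = (r₁ + r₂)/2 = (5000 + 28200)/2 = 16600 km.
The half-period of the transfer ellipse is t = π√(a_t³/μ) = 32466.7 s.
The target's mean motion on its circular orbit is ω₂ = √(μ/r₂³) = 4.37019×10^-5 rad/s.
Angle swept by the target during transfer: ω₂·t = 1.41886 rad = 81.29°.
The probe traverses 180° on the transfer ellipse, so the target must lead by 180° − 81.29° = 98.7°.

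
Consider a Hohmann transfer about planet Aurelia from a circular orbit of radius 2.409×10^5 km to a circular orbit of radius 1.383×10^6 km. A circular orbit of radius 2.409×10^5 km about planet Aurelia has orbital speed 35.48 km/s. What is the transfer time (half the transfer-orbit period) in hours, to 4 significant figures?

From the circular-orbit relation v² = μ/r at r = 2.409×10^5 km: μ = v²r = (35.48)² × 2.409×10^5 = 3.03252×10^8 km³/s².
Transfer-ellipse semi-major axis a_t = (r₁ + r₂)/2 = (2.409×10^5 + 1.383×10^6)/2 = 8.1195×10^5 km.
Half the transfer-orbit period gives t = π√(a_t³/μ) = 1.3199×10^5 s.
Converting: 1.3199×10^5 s ÷ 3600 s/hour = 36.66 hours.

t = 36.66 hours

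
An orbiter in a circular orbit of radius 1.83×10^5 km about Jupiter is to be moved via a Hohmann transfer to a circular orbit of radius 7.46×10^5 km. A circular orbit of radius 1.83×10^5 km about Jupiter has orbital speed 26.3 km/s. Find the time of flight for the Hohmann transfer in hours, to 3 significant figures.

t = 24.6 hours

From the circular-orbit relation v² = μ/r at r = 1.83×10^5 km: μ = v²r = (26.3)² × 1.83×10^5 = 1.26579×10^8 km³/s².
Semi-major axis of the transfer orbit: a_t = (1.830×10^5 + 7.460×10^5)/2 = 4.645×10^5 km.
Half the transfer-orbit period gives t = π√(a_t³/μ) = 88400 s.
Converting: 88400 s ÷ 3600 s/hour = 24.6 hours.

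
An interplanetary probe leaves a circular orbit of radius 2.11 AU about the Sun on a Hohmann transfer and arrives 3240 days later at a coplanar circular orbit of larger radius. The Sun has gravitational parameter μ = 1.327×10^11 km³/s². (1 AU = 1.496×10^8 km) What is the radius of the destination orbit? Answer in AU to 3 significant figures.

In km: r₁ = 2.11 × 1.496×10^8 = 3.15656×10^8 km.
Transfer time t = 3240 days = 2.79936×10^8 s, and t = π√(a_t³/μ).
So a_t = (μ t²/π²)^(1/3) = (1.327×10^11 × (2.79936×10^8)² / π²)^(1/3) = 1.0176×10^9 km.
Since a_t = (r₁ + r₂)/2, r₂ = 2a_t − r₁ = 2×1.0176×10^9 − 3.15656×10^8 = 1.719544×10^9 km.
In AU: r₂ = 1.719544×10^9 / 1.496×10^8 = 11.5 AU.

r₂ = 11.5 AU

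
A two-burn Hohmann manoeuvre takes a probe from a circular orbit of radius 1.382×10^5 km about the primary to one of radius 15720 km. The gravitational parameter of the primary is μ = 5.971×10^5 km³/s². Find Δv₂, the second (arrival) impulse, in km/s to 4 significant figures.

The Hohmann ellipse has a_t = (r₁ + r₂)/2 = 76960 km.
Circular speed at r = 15720 km: v_c = √(μ/r) = 6.163 km/s.
Vis-viva on the transfer ellipse at r = 15720 km gives v_t = √[μ(2/r − 1/a_t)] = 8.259 km/s.
Δv₂ = |v_t − v_c| = |8.259 − 6.163| = 2.096 km/s.

Δv₂ = 2.096 km/s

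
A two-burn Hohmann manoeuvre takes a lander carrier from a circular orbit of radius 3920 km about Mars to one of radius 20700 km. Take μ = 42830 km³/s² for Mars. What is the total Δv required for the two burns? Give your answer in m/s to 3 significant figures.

Δv = 1610 m/s

Semi-major axis of the transfer orbit: a_t = (3920 + 20700)/2 = 12310 km.
Circular speed at r₁: v₁ = √(μ/r₁) = √(42830/3920) = 3.30545 km/s.
On the transfer ellipse at r₁, vis-viva equation gives v_p = √[μ(2/r₁ − 1/a_t)] = 4.28635 km/s.
First burn Δv₁ = |v_p − v₁| = 0.9809 km/s.
At r₂, v₂ = √(μ/r₂) = 1.4384 km/s.
Transfer-orbit speed at r₂: v_a = √[μ(2/r₂ − 1/a_t)] = 0.81171 km/s.
Second burn Δv₂ = |v₂ − v_a| = 0.6267 km/s.
Δv = Δv₁ + Δv₂ = 0.9809 + 0.6267 = 1.608 km/s.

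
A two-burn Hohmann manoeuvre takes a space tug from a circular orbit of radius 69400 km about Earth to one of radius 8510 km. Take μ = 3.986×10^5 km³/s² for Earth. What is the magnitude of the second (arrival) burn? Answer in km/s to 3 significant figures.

Δv₂ = 2.29 km/s

The Hohmann ellipse has a_t = (r₁ + r₂)/2 = 38955 km.
On the circular orbit at r = 8510 km, v_c = √(μ/r) = 6.844 km/s.
Vis-viva on the transfer ellipse at r = 8510 km gives v_t = √[μ(2/r − 1/a_t)] = 9.135 km/s.
Δv₂ = |v_t − v_c| = |9.135 − 6.844| = 2.291 km/s.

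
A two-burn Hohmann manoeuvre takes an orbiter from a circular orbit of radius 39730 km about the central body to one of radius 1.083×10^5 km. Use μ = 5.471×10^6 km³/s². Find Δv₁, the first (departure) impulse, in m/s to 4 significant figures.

Transfer-ellipse semi-major axis a_t = (r₁ + r₂)/2 = (39730 + 1.083×10^5)/2 = 74015 km.
On the circular orbit at r = 39730 km, v_c = √(μ/r) = 11.73 km/s.
Transfer-orbit speed at the same r (vis-viva, a = a_t): v_t = √[μ(2/r − 1/a_t)] = 14.19 km/s.
Δv₁ = |v_t − v_c| = |14.19 − 11.73| = 2.460 km/s.

Δv₁ = 2460 m/s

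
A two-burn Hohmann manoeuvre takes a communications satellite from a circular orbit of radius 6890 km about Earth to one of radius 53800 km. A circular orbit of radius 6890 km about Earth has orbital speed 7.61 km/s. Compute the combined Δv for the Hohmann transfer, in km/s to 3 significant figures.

Δv = 3.95 km/s

From the circular-orbit relation v² = μ/r at r = 6890 km: μ = v²r = (7.61)² × 6890 = 3.99014×10^5 km³/s².
Semi-major axis of the transfer orbit: a_t = (6890 + 53800)/2 = 30345 km.
Circular speed at r₁: v₁ = √(μ/r₁) = √(3.99014×10^5/6890) = 7.6100 km/s.
On the transfer ellipse at r₁, vis-viva equation gives v_p = √[μ(2/r₁ − 1/a_t)] = 10.133 km/s.
First burn Δv₁ = |v_p − v₁| = 2.523 km/s.
At r₂, v₂ = √(μ/r₂) = 2.7233 km/s.
Transfer-orbit speed at r₂: v_a = √[μ(2/r₂ − 1/a_t)] = 1.2977 km/s.
Second burn Δv₂ = |v₂ − v_a| = 1.426 km/s.
Total Δv = Δv₁ + Δv₂ = 3.949 km/s.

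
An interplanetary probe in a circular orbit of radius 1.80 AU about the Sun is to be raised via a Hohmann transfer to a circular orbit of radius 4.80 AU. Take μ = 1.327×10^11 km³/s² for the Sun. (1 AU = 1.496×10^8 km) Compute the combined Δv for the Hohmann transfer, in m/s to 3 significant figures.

In km: r₁ = 1.80 × 1.496×10^8 = 2.6928×10^8 km; r₂ = 4.80 × 1.496×10^8 = 7.1808×10^8 km.
Transfer-ellipse semi-major axis a_t = (r₁ + r₂)/2 = (2.6928×10^8 + 7.1808×10^8)/2 = 4.9368×10^8 km.
At r₁ the circular-orbit speed is v₁ = √(μ/r₁) = 22.199 km/s.
Transfer-orbit speed at r₁ (v² = μ(2/r − 1/a)): v_p = √[μ(2/r₁ − 1/a_t)] = 26.773 km/s.
First burn Δv₁ = |v_p − v₁| = 4.574 km/s.
At r₂, v₂ = √(μ/r₂) = 13.594 km/s.
Transfer-orbit speed at r₂: v_a = √[μ(2/r₂ − 1/a_t)] = 10.040 km/s.
Second burn Δv₂ = |v₂ − v_a| = 3.554 km/s.
Total Δv = Δv₁ + Δv₂ = 8.128 km/s.

Δv = 8130 m/s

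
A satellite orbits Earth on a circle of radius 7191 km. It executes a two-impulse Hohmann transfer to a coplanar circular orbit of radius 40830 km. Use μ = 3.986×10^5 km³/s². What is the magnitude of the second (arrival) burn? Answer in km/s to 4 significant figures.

Δv₂ = 1.415 km/s

Transfer-ellipse semi-major axis a_t = (r₁ + r₂)/2 = (7191 + 40830)/2 = 24010.5 km.
Circular speed at r = 40830 km: v_c = √(μ/r) = 3.1245 km/s.
Transfer-orbit speed at the same r (vis-viva, a = a_t): v_t = √[μ(2/r − 1/a_t)] = 1.7099 km/s.
Δv₂ = |v_t − v_c| = |1.7099 − 3.1245| = 1.415 km/s.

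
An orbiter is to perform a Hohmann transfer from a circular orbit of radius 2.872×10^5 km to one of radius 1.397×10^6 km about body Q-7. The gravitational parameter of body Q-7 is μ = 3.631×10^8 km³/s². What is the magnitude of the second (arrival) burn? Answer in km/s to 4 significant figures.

Transfer-ellipse semi-major axis a_t = (r₁ + r₂)/2 = (2.872×10^5 + 1.397×10^6)/2 = 8.421×10^5 km.
Circular speed at r = 1.397×10^6 km: v_c = √(μ/r) = 16.122 km/s.
Vis-viva on the transfer ellipse at r = 1.397×10^6 km gives v_t = √[μ(2/r − 1/a_t)] = 9.4151 km/s.
Δv₂ = |v_t − v_c| = |9.4151 − 16.122| = 6.707 km/s.

Δv₂ = 6.707 km/s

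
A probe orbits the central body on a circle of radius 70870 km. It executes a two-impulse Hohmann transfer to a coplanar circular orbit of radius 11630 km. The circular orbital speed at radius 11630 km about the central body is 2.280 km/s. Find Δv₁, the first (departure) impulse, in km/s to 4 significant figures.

From the circular-orbit relation v² = μ/r at r = 11630 km: μ = v²r = (2.280)² × 11630 = 60457.4 km³/s².
Transfer-ellipse semi-major axis a_t = (r₁ + r₂)/2 = (70870 + 11630)/2 = 41250 km.
Circular speed at r = 70870 km: v_c = √(μ/r) = 0.9236 km/s.
Transfer-orbit speed at the same r (vis-viva, a = a_t): v_t = √[μ(2/r − 1/a_t)] = 0.4904 km/s.
Δv₁ = |v_t − v_c| = |0.4904 − 0.9236| = 0.4332 km/s.

Δv₁ = 0.4332 km/s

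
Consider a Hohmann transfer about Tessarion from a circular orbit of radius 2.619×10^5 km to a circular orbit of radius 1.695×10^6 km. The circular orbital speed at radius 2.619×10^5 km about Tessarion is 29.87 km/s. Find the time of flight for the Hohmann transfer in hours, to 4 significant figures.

t = 55.25 hours

From the circular-orbit relation v² = μ/r at r = 2.619×10^5 km: μ = v²r = (29.87)² × 2.619×10^5 = 2.33672×10^8 km³/s².
Transfer-ellipse semi-major axis a_t = (r₁ + r₂)/2 = (2.619×10^5 + 1.695×10^6)/2 = 9.7845×10^5 km.
By Kepler's third law the transfer-orbit period is T = 2π√(a_t³/μ), so t = T/2 = 1.989×10^5 s.
Converting: 1.989×10^5 s ÷ 3600 s/hour = 55.25 hours.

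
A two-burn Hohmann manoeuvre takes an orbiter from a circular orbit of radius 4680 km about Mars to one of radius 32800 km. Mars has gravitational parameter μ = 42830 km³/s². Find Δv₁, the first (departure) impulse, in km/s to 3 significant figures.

The Hohmann ellipse has a_t = (r₁ + r₂)/2 = 18740 km.
On the circular orbit at r = 4680 km, v_c = √(μ/r) = 3.02518 km/s.
Vis-viva on the transfer ellipse at r = 4680 km gives v_t = √[μ(2/r − 1/a_t)] = 4.00224 km/s.
Δv₁ = |v_t − v_c| = |4.00224 − 3.02518| = 0.9771 km/s.

Δv₁ = 0.977 km/s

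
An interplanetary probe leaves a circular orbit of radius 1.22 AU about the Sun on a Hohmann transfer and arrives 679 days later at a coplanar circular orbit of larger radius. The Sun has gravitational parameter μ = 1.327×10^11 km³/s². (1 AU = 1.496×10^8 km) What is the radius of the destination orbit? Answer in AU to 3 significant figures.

In km: r₁ = 1.22 × 1.496×10^8 = 1.82512×10^8 km.
Transfer time t = 679 days = 5.86656×10^7 s, and t = π√(a_t³/μ).
So a_t = (μ t²/π²)^(1/3) = (1.327×10^11 × (5.86656×10^7)² / π²)^(1/3) = 3.5902×10^8 km.
Since a_t = (r₁ + r₂)/2, r₂ = 2a_t − r₁ = 2×3.5902×10^8 − 1.82512×10^8 = 5.35528×10^8 km.
In AU: r₂ = 5.35528×10^8 / 1.496×10^8 = 3.58 AU.

r₂ = 3.58 AU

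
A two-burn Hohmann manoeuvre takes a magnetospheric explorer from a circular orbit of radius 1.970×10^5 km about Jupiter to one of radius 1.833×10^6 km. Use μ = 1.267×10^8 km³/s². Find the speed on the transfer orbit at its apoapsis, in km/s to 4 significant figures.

v = 3.663 km/s

Transfer-ellipse semi-major axis a_t = (r₁ + r₂)/2 = (1.970×10^5 + 1.833×10^6)/2 = 1.015×10^6 km.
At apoapsis, r = 1.833×10^6 km.
Applying v² = μ(2/r − 1/a_t): v = 3.663 km/s.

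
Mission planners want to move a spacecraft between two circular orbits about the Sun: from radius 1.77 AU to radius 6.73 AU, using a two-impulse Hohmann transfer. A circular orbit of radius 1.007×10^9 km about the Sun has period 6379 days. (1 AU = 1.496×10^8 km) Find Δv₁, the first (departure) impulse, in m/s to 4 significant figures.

Δv₁ = 5785 m/s

From Kepler's third law T² = 4π²r³/μ at r = 1.007×10^9 km, T = 6379 days = 6379 × 86400 s = 5.511456×10^8 s: μ = 4π²r³/T² = 1.32714×10^11 km³/s².
In km: r₁ = 1.77 × 1.496×10^8 = 2.64792×10^8 km; r₂ = 6.73 × 1.496×10^8 = 1.006808×10^9 km.
Semi-major axis of the transfer orbit: a_t = (2.64792×10^8 + 1.006808×10^9)/2 = 6.358×10^8 km.
Circular speed at r = 2.64792×10^8 km: v_c = √(μ/r) = 22.387 km/s.
Vis-viva on the transfer ellipse at r = 2.64792×10^8 km gives v_t = √[μ(2/r − 1/a_t)] = 28.172 km/s.
Δv₁ = |v_t − v_c| = |28.172 − 22.387| = 5.785 km/s.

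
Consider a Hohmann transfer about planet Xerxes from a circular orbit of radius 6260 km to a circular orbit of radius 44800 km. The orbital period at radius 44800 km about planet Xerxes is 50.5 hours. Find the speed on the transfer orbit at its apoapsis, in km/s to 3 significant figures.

v = 0.767 km/s

From Kepler's third law T² = 4π²r³/μ at r = 44800 km, T = 50.5 hours = 50.5 × 3600 s = 1.818×10^5 s: μ = 4π²r³/T² = 1.07400×10^5 km³/s².
Semi-major axis of the transfer orbit: a_t = (6260 + 44800)/2 = 25530 km.
The apoapsis of the transfer ellipse is at r = 44800 km.
Vis-viva: v = √[μ(2/r − 1/a_t)] = √[1.07400×10^5 × (2/44800 − 1/25530)] = 0.7667 km/s.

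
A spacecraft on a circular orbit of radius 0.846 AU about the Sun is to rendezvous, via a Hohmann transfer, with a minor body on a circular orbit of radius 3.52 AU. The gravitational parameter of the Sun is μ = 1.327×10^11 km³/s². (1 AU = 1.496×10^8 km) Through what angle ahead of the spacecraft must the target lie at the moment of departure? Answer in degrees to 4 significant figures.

φ = 92.09°

In km: r₁ = 0.846 × 1.496×10^8 = 1.265616×10^8 km; r₂ = 3.52 × 1.496×10^8 = 5.26592×10^8 km.
The Hohmann ellipse has a_t = (r₁ + r₂)/2 = 3.265768×10^8 km.
The half-period of the transfer ellipse is t = π√(a_t³/μ) = 5.0897×10^7 s.
Target angular speed ω₂ = √(μ/r₂³) = 3.0146×10^-8 rad/s.
Angle swept by the target during transfer: ω₂·t = 1.5343 rad = 87.91°.
The spacecraft traverses 180° on the transfer ellipse, so the target must lead by 180° − 87.91° = 92.09°.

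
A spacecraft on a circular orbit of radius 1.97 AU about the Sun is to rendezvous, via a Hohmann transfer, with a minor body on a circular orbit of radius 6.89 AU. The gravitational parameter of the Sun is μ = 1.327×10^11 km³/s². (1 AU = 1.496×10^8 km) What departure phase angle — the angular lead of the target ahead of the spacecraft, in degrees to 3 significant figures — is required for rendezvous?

In km: r₁ = 1.97 × 1.496×10^8 = 2.94712×10^8 km; r₂ = 6.89 × 1.496×10^8 = 1.030744×10^9 km.
Semi-major axis of the transfer orbit: a_t = (2.94712×10^8 + 1.030744×10^9)/2 = 6.62728×10^8 km.
The half-period of the transfer ellipse is t = π√(a_t³/μ) = 1.4714×10^8 s.
Target angular speed ω₂ = √(μ/r₂³) = 1.1008×10^-8 rad/s.
Angle swept by the target during transfer: ω₂·t = 1.6197 rad = 92.80°.
The spacecraft traverses 180° on the transfer ellipse, so the target must lead by 180° − 92.80° = 87.2°.

φ = 87.2°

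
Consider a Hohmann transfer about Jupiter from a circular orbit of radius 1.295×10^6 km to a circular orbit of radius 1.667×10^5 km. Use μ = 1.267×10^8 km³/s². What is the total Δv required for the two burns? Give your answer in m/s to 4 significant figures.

Δv = 14300 m/s

Semi-major axis of the transfer orbit: a_t = (1.295×10^6 + 1.667×10^5)/2 = 7.3085×10^5 km.
Circular speed at r₁: v₁ = √(μ/r₁) = √(1.267×10^8/1.295×10^6) = 9.891 km/s.
On the transfer ellipse at r₁, vis-viva gives v_a = √[μ(2/r₁ − 1/a_t)] = 4.724 km/s.
First burn Δv₁ = |v_a − v₁| = 5.167 km/s.
Circular speed at r₂: v₂ = √(μ/r₂) = 27.569 km/s.
Transfer-orbit speed at r₂: v_p = √[μ(2/r₂ − 1/a_t)] = 36.698 km/s.
Second burn Δv₂ = |v₂ − v_p| = 9.129 km/s.
Total Δv = Δv₁ + Δv₂ = 14.30 km/s.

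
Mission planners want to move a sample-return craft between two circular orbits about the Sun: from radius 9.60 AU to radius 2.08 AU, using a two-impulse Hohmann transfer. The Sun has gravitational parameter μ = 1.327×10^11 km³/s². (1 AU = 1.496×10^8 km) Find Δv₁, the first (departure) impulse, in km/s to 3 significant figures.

Δv₁ = 3.88 km/s

In km: r₁ = 9.60 × 1.496×10^8 = 1.43616×10^9 km; r₂ = 2.08 × 1.496×10^8 = 3.11168×10^8 km.
The Hohmann ellipse has a_t = (r₁ + r₂)/2 = 8.73664×10^8 km.
On the circular orbit at r = 1.43616×10^9 km, v_c = √(μ/r) = 9.6124 km/s.
Vis-viva on the transfer ellipse at r = 1.43616×10^9 km gives v_t = √[μ(2/r − 1/a_t)] = 5.7367 km/s.
Δv₁ = |v_t − v_c| = |5.7367 − 9.6124| = 3.876 km/s.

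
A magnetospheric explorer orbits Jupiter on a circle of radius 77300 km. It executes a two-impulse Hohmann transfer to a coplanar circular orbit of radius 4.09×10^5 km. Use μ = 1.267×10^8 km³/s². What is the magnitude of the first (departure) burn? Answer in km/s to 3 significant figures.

Δv₁ = 12.0 km/s

Semi-major axis of the transfer orbit: a_t = (77300 + 4.090×10^5)/2 = 2.4315×10^5 km.
Circular speed at r = 77300 km: v_c = √(μ/r) = 40.49 km/s.
Vis-viva on the transfer ellipse at r = 77300 km gives v_t = √[μ(2/r − 1/a_t)] = 52.51 km/s.
Δv₁ = |v_t − v_c| = |52.51 − 40.49| = 12.02 km/s.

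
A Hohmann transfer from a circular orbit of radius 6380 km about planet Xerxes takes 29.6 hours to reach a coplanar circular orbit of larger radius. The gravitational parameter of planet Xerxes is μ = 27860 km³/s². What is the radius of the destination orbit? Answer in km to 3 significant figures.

Transfer time t = 29.6 hours = 1.0656×10^5 s, and t = π√(a_t³/μ).
So a_t = (μ t²/π²)^(1/3) = (27860 × (1.0656×10^5)² / π²)^(1/3) = 31766 km.
Since a_t = (r₁ + r₂)/2, r₂ = 2a_t − r₁ = 2×31766 − 6380 = 57152 km.

r₂ = 57200 km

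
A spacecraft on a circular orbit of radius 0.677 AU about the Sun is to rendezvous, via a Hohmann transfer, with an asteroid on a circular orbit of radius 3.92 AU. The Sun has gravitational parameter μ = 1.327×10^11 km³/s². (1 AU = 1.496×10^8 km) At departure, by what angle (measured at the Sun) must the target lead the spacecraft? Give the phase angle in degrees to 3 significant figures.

In km: r₁ = 0.677 × 1.496×10^8 = 1.012792×10^8 km; r₂ = 3.92 × 1.496×10^8 = 5.86432×10^8 km.
Semi-major axis of the transfer orbit: a_t = (1.012792×10^8 + 5.86432×10^8)/2 = 3.438556×10^8 km.
The half-period of the transfer ellipse is t = π√(a_t³/μ) = 5.499×10^7 s.
The target's mean motion on its circular orbit is ω₂ = √(μ/r₂³) = 2.565×10^-8 rad/s.
Angle swept by the target during transfer: ω₂·t = 1.4105 rad = 80.82°.
Arrival is 180° from departure on the ellipse, so φ = 180° − 80.82° = 99.2°.

φ = 99.2°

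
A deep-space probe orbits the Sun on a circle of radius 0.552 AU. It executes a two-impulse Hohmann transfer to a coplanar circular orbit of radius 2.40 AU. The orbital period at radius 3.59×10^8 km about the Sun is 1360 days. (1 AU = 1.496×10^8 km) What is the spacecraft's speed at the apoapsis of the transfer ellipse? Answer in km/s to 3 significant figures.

From Kepler's third law T² = 4π²r³/μ at r = 3.59×10^8 km, T = 1360 days = 1360 × 86400 s = 1.17504×10^8 s: μ = 4π²r³/T² = 1.32293×10^11 km³/s².
In km: r₁ = 0.552 × 1.496×10^8 = 8.25792×10^7 km; r₂ = 2.40 × 1.496×10^8 = 3.5904×10^8 km.
The Hohmann ellipse has a_t = (r₁ + r₂)/2 = 2.208096×10^8 km.
The apoapsis of the transfer ellipse is at r = 3.5904×10^8 km.
From the vis-viva equation, v = √[μ(2/r − 1/a_t)] = 11.74 km/s.

v = 11.7 km/s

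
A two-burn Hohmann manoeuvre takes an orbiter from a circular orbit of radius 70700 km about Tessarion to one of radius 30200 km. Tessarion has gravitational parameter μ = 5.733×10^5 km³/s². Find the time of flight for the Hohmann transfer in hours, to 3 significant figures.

Transfer-ellipse semi-major axis a_t = (r₁ + r₂)/2 = (70700 + 30200)/2 = 50450 km.
Transfer time t = π√(a_t³/μ) = π√((50450)³ / 5.733×10^5) = 47020 s.
Converting: 47020 s ÷ 3600 s/hour = 13.1 hours.

t = 13.1 hours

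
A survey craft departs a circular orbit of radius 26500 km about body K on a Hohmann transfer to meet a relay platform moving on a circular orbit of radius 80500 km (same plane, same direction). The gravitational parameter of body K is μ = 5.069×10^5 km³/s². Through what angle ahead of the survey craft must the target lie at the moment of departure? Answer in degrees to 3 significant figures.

Transfer-ellipse semi-major axis a_t = (r₁ + r₂)/2 = (26500 + 80500)/2 = 53500 km.
The half-period of the transfer ellipse is t = π√(a_t³/μ) = 54600 s.
Target angular speed ω₂ = √(μ/r₂³) = 3.117×10^-5 rad/s.
Angle swept by the target during transfer: ω₂·t = 1.702 rad = 97.52°.
The survey craft traverses 180° on the transfer ellipse, so the target must lead by 180° − 97.52° = 82.5°.

φ = 82.5°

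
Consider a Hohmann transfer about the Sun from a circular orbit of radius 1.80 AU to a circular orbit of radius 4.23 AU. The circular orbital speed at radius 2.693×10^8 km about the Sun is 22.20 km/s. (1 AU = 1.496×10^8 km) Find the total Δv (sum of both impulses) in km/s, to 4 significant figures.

From the circular-orbit relation v² = μ/r at r = 2.693×10^8 km: μ = v²r = (22.20)² × 2.693×10^8 = 1.32722×10^11 km³/s².
In km: r₁ = 1.80 × 1.496×10^8 = 2.6928×10^8 km; r₂ = 4.23 × 1.496×10^8 = 6.32808×10^8 km.
The Hohmann ellipse has a_t = (r₁ + r₂)/2 = 4.51044×10^8 km.
Circular speed at r₁: v₁ = √(μ/r₁) = √(1.32722×10^11/2.6928×10^8) = 22.2008 km/s.
On the transfer ellipse at r₁, vis-viva gives v_p = √[μ(2/r₁ − 1/a_t)] = 26.2964 km/s.
First burn Δv₁ = |v_p − v₁| = 4.096 km/s.
Circular speed at r₂: v₂ = √(μ/r₂) = 14.482 km/s.
Transfer-orbit speed at r₂: v_a = √[μ(2/r₂ − 1/a_t)] = 11.190 km/s.
Second burn Δv₂ = |v₂ − v_a| = 3.292 km/s.
Total Δv = Δv₁ + Δv₂ = 7.388 km/s.

Δv = 7.388 km/s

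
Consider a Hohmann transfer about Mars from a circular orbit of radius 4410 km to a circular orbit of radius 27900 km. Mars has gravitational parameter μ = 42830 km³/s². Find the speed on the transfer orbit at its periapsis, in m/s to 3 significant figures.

The Hohmann ellipse has a_t = (r₁ + r₂)/2 = 16155 km.
At periapsis, r = 4410 km.
From the vis-viva equation, v = √[μ(2/r − 1/a_t)] = 4.095 km/s.

v = 4100 m/s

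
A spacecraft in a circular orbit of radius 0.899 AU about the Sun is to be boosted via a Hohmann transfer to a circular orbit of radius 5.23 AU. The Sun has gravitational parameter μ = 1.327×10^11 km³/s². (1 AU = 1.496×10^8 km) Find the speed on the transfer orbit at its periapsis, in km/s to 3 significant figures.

In km: r₁ = 0.899 × 1.496×10^8 = 1.344904×10^8 km; r₂ = 5.23 × 1.496×10^8 = 7.82408×10^8 km.
Transfer-ellipse semi-major axis a_t = (r₁ + r₂)/2 = (1.344904×10^8 + 7.82408×10^8)/2 = 4.584492×10^8 km.
At periapsis, r = 1.344904×10^8 km.
From the vis-viva equation, v = √[μ(2/r − 1/a_t)] = 41.04 km/s.

v = 41.0 km/s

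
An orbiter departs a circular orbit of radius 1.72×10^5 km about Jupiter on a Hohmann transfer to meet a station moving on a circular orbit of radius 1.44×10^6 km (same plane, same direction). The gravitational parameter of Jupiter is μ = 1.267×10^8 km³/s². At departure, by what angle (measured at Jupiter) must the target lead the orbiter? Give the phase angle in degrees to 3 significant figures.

φ = 105°

The Hohmann ellipse has a_t = (r₁ + r₂)/2 = 8.060×10^5 km.
Transfer time t = π√(a_t³/μ) = 2.0196×10^5 s.
The target's mean motion on its circular orbit is ω₂ = √(μ/r₂³) = 6.5140×10^-6 rad/s.
Angle swept by the target during transfer: ω₂·t = 1.3156 rad = 75.38°.
Arrival is 180° from departure on the ellipse, so φ = 180° − 75.38° = 105°.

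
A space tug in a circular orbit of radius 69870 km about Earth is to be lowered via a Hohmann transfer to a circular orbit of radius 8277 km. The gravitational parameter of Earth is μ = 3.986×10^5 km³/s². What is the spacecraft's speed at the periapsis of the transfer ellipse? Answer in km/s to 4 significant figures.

Transfer-ellipse semi-major axis a_t = (r₁ + r₂)/2 = (69870 + 8277)/2 = 39073.5 km.
At periapsis, r = 8277 km.
From the vis-viva equation, v = √[μ(2/r − 1/a_t)] = 9.280 km/s.

v = 9.280 km/s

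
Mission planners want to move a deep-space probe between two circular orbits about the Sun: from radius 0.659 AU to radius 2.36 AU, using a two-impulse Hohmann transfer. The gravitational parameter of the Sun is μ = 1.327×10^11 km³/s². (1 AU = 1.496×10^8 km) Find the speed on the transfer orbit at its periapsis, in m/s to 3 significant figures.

v = 45900 m/s

In km: r₁ = 0.659 × 1.496×10^8 = 9.85864×10^7 km; r₂ = 2.36 × 1.496×10^8 = 3.53056×10^8 km.
Transfer-ellipse semi-major axis a_t = (r₁ + r₂)/2 = (9.85864×10^7 + 3.53056×10^8)/2 = 2.258212×10^8 km.
At periapsis, r = 9.85864×10^7 km.
Applying v² = μ(2/r − 1/a_t): v = 45.87 km/s.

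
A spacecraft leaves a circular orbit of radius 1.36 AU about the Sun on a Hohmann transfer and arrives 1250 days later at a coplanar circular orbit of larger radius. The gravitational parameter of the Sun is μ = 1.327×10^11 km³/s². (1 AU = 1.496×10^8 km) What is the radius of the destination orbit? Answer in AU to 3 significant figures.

r₂ = 5.85 AU

In km: r₁ = 1.36 × 1.496×10^8 = 2.03456×10^8 km.
Transfer time t = 1250 days = 1.080×10^8 s, and t = π√(a_t³/μ).
So a_t = (μ t²/π²)^(1/3) = (1.327×10^11 × (1.080×10^8)² / π²)^(1/3) = 5.3927×10^8 km.
Since a_t = (r₁ + r₂)/2, r₂ = 2a_t − r₁ = 2×5.3927×10^8 − 2.03456×10^8 = 8.75084×10^8 km.
In AU: r₂ = 8.75084×10^8 / 1.496×10^8 = 5.85 AU.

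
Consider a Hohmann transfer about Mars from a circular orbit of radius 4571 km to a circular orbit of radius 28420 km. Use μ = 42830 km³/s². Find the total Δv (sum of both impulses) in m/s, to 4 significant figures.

Δv = 1538 m/s

The Hohmann ellipse has a_t = (r₁ + r₂)/2 = 16495.5 km.
Circular speed at r₁: v₁ = √(μ/r₁) = √(42830/4571) = 3.0610 km/s.
On the transfer ellipse at r₁, v² = μ(2/r − 1/a) gives v_p = √[μ(2/r₁ − 1/a_t)] = 4.0179 km/s.
First burn Δv₁ = |v_p − v₁| = 0.9569 km/s.
Circular speed at r₂: v₂ = √(μ/r₂) = 1.2276 km/s.
Transfer-orbit speed at r₂: v_a = √[μ(2/r₂ − 1/a_t)] = 0.64623 km/s.
Second burn Δv₂ = |v₂ − v_a| = 0.5814 km/s.
Δv = Δv₁ + Δv₂ = 0.9569 + 0.5814 = 1.538 km/s.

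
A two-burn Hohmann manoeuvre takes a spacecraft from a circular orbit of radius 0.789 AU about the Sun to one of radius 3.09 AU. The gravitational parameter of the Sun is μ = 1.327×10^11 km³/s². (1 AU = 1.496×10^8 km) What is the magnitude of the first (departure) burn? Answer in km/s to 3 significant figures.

In km: r₁ = 0.789 × 1.496×10^8 = 1.180344×10^8 km; r₂ = 3.09 × 1.496×10^8 = 4.62264×10^8 km.
Transfer-ellipse semi-major axis a_t = (r₁ + r₂)/2 = (1.180344×10^8 + 4.62264×10^8)/2 = 2.901492×10^8 km.
Circular speed at r = 1.180344×10^8 km: v_c = √(μ/r) = 33.530 km/s.
Transfer-orbit speed at the same r (vis-viva, a = a_t): v_t = √[μ(2/r − 1/a_t)] = 42.322 km/s.
Δv₁ = |v_t − v_c| = |42.322 − 33.530| = 8.792 km/s.

Δv₁ = 8.79 km/s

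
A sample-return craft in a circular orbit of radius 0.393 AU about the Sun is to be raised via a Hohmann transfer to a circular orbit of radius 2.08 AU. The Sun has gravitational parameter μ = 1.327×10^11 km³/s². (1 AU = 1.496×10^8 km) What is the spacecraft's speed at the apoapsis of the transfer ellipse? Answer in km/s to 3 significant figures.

v = 11.6 km/s

In km: r₁ = 0.393 × 1.496×10^8 = 5.87928×10^7 km; r₂ = 2.08 × 1.496×10^8 = 3.11168×10^8 km.
Semi-major axis of the transfer orbit: a_t = (5.87928×10^7 + 3.11168×10^8)/2 = 1.849804×10^8 km.
The apoapsis of the transfer ellipse is at r = 3.11168×10^8 km.
Vis-viva: v = √[μ(2/r − 1/a_t)] = √[1.327×10^11 × (2/3.11168×10^8 − 1/1.849804×10^8)] = 11.64 km/s.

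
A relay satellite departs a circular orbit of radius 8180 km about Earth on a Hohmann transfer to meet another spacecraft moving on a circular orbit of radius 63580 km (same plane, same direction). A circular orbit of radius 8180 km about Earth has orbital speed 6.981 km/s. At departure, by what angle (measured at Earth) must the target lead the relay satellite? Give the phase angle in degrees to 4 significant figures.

φ = 103.7°

From the circular-orbit relation v² = μ/r at r = 8180 km: μ = v²r = (6.981)² × 8180 = 3.98647×10^5 km³/s².
The Hohmann ellipse has a_t = (r₁ + r₂)/2 = 35880 km.
The half-period of the transfer ellipse is t = π√(a_t³/μ) = 33820 s.
Target angular speed ω₂ = √(μ/r₂³) = 3.938×10^-5 rad/s.
Angle swept by the target during transfer: ω₂·t = 1.3318 rad = 76.31°.
The relay satellite traverses 180° on the transfer ellipse, so the target must lead by 180° − 76.31° = 103.7°.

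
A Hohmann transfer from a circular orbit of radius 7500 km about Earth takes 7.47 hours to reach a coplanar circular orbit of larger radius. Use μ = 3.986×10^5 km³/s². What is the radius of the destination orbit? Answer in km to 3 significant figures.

r₂ = 54100 km

Transfer time t = 7.47 hours = 26892 s, and t = π√(a_t³/μ).
So a_t = (μ t²/π²)^(1/3) = (3.986×10^5 × (26892)² / π²)^(1/3) = 30796 km.
Since a_t = (r₁ + r₂)/2, r₂ = 2a_t − r₁ = 2×30796 − 7500 = 54092 km.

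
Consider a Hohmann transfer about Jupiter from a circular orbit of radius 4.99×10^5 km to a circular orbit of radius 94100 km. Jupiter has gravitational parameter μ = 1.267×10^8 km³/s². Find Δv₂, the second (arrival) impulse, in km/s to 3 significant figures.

Δv₂ = 10.9 km/s

Semi-major axis of the transfer orbit: a_t = (4.990×10^5 + 94100)/2 = 2.9655×10^5 km.
On the circular orbit at r = 94100 km, v_c = √(μ/r) = 36.6939 km/s.
Transfer-orbit speed at the same r (vis-viva, a = a_t): v_t = √[μ(2/r − 1/a_t)] = 47.5987 km/s.
Δv₂ = |v_t − v_c| = |47.5987 − 36.6939| = 10.90 km/s.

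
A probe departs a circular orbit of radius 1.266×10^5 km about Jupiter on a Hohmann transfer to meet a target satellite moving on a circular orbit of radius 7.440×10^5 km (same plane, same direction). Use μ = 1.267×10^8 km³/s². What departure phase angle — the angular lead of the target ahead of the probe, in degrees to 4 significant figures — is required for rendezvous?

φ = 99.44°

Semi-major axis of the transfer orbit: a_t = (1.266×10^5 + 7.440×10^5)/2 = 4.353×10^5 km.
Transfer time t = π√(a_t³/μ) = 80160 s.
Target angular speed ω₂ = √(μ/r₂³) = 1.754×10^-5 rad/s.
Angle swept by the target during transfer: ω₂·t = 1.406 rad = 80.56°.
Arrival is 180° from departure on the ellipse, so φ = 180° − 80.56° = 99.44°.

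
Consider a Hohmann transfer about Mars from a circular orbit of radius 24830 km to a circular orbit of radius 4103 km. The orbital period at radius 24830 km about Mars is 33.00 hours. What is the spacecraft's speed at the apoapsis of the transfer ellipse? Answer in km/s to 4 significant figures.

v = 0.6994 km/s

From Kepler's third law T² = 4π²r³/μ at r = 24830 km, T = 33.00 hours = 33.00 × 3600 s = 1.188×10^5 s: μ = 4π²r³/T² = 42821.0 km³/s².
The Hohmann ellipse has a_t = (r₁ + r₂)/2 = 14466.5 km.
At apoapsis, r = 24830 km.
Applying v² = μ(2/r − 1/a_t): v = 0.6994 km/s.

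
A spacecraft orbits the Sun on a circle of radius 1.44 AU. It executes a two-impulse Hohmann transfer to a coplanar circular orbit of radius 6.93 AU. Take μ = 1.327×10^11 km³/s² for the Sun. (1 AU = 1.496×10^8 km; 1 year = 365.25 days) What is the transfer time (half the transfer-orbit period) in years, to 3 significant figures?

t = 4.28 years

In km: r₁ = 1.44 × 1.496×10^8 = 2.15424×10^8 km; r₂ = 6.93 × 1.496×10^8 = 1.036728×10^9 km.
Transfer-ellipse semi-major axis a_t = (r₁ + r₂)/2 = (2.15424×10^8 + 1.036728×10^9)/2 = 6.26076×10^8 km.
Half the transfer-orbit period gives t = π√(a_t³/μ) = 1.351×10^8 s.
Converting: 1.351×10^8 s ÷ 3.15576×10^7 s/year (365.25 × 86400) = 4.28 years.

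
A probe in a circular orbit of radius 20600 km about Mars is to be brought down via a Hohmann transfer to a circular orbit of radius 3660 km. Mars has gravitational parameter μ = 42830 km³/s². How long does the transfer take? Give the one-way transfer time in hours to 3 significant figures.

The Hohmann ellipse has a_t = (r₁ + r₂)/2 = 12130 km.
Half the transfer-orbit period gives t = π√(a_t³/μ) = 20280 s.
Converting: 20280 s ÷ 3600 s/hour = 5.63 hours.

t = 5.63 hours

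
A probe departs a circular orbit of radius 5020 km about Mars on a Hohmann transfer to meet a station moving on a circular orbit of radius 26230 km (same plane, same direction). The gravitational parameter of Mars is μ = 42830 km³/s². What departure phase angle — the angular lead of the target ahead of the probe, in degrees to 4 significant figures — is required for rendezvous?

φ = 97.24°

Semi-major axis of the transfer orbit: a_t = (5020 + 26230)/2 = 15625 km.
Transfer time t = π√(a_t³/μ) = 29649 s.
The target's mean motion on its circular orbit is ω₂ = √(μ/r₂³) = 4.8717×10^-5 rad/s.
Angle swept by the target during transfer: ω₂·t = 1.4444 rad = 82.76°.
Arrival is 180° from departure on the ellipse, so φ = 180° − 82.76° = 97.24°.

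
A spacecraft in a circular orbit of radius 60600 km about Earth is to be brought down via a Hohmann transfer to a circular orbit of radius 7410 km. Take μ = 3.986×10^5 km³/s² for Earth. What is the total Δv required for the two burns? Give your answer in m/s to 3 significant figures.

Δv = 3820 m/s

Semi-major axis of the transfer orbit: a_t = (60600 + 7410)/2 = 34005 km.
Circular speed at r₁: v₁ = √(μ/r₁) = √(3.986×10^5/60600) = 2.56467 km/s.
On the transfer ellipse at r₁, v² = μ(2/r − 1/a) gives v_a = √[μ(2/r₁ − 1/a_t)] = 1.19721 km/s.
First burn Δv₁ = |v_a − v₁| = 1.367 km/s.
At r₂, v₂ = √(μ/r₂) = 7.334 km/s.
Transfer-orbit speed at r₂: v_p = √[μ(2/r₂ − 1/a_t)] = 9.791 km/s.
Second burn Δv₂ = |v₂ − v_p| = 2.457 km/s.
Total Δv = Δv₁ + Δv₂ = 3.824 km/s.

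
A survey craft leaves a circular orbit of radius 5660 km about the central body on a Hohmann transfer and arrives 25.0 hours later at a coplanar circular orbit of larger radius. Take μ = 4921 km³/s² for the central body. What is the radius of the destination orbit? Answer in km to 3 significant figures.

r₂ = 26200 km

Transfer time t = 25.0 hours = 90000 s, and t = π√(a_t³/μ).
So a_t = (μ t²/π²)^(1/3) = (4921 × (90000)² / π²)^(1/3) = 15925 km.
Since a_t = (r₁ + r₂)/2, r₂ = 2a_t − r₁ = 2×15925 − 5660 = 26190 km.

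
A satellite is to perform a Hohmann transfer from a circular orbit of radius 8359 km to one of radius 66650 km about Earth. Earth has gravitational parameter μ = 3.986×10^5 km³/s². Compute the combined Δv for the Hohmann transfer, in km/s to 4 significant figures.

The Hohmann ellipse has a_t = (r₁ + r₂)/2 = 37504.5 km.
Circular speed at r₁: v₁ = √(μ/r₁) = √(3.986×10^5/8359) = 6.9054 km/s.
Transfer-orbit speed at r₁ (vis-viva): v_p = √[μ(2/r₁ − 1/a_t)] = 9.2056 km/s.
First burn Δv₁ = |v_p − v₁| = 2.300 km/s.
At r₂, v₂ = √(μ/r₂) = 2.446 km/s.
Transfer-orbit speed at r₂: v_a = √[μ(2/r₂ − 1/a_t)] = 1.155 km/s.
Second burn Δv₂ = |v₂ − v_a| = 1.291 km/s.
Δv = Δv₁ + Δv₂ = 2.300 + 1.291 = 3.591 km/s.

Δv = 3.591 km/s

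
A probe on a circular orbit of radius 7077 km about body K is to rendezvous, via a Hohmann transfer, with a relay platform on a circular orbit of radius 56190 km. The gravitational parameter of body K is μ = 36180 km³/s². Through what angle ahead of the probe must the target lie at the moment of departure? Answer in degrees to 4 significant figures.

The Hohmann ellipse has a_t = (r₁ + r₂)/2 = 31633.5 km.
The half-period of the transfer ellipse is t = π√(a_t³/μ) = 92930 s.
Target angular speed ω₂ = √(μ/r₂³) = 1.428×10^-5 rad/s.
Angle swept by the target during transfer: ω₂·t = 1.327 rad = 76.03°.
Arrival is 180° from departure on the ellipse, so φ = 180° − 76.03° = 104.0°.

φ = 104.0°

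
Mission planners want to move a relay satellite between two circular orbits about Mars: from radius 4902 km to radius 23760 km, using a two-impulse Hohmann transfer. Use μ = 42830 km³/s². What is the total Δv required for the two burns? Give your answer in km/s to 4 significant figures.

Δv = 1.408 km/s

The Hohmann ellipse has a_t = (r₁ + r₂)/2 = 14331 km.
Circular speed at r₁: v₁ = √(μ/r₁) = √(42830/4902) = 2.95588 km/s.
Transfer-orbit speed at r₁ (vis-viva): v_p = √[μ(2/r₁ − 1/a_t)] = 3.80603 km/s.
First burn Δv₁ = |v_p − v₁| = 0.85015 km/s.
Circular speed at r₂: v₂ = √(μ/r₂) = 1.34261 km/s.
Transfer-orbit speed at r₂: v_a = √[μ(2/r₂ − 1/a_t)] = 0.785234 km/s.
Second burn Δv₂ = |v₂ − v_a| = 0.55738 km/s.
Δv = Δv₁ + Δv₂ = 0.85015 + 0.55738 = 1.408 km/s.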